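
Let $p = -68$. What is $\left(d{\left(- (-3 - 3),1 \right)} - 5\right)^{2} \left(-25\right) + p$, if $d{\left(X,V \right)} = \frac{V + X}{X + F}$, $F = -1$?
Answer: $-392$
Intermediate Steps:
$d{\left(X,V \right)} = \frac{V + X}{-1 + X}$ ($d{\left(X,V \right)} = \frac{V + X}{X - 1} = \frac{V + X}{-1 + X}$)
$\left(d{\left(- (-3 - 3),1 \right)} - 5\right)^{2} \left(-25\right) + p = \left(\frac{1 - \left(-3 - 3\right)}{-1 - \left(-3 - 3\right)} - 5\right)^{2} \left(-25\right) - 68 = \left(\frac{1 - -6}{-1 - -6} - 5\right)^{2} \left(-25\right) - 68 = \left(\frac{1 + 6}{-1 + 6} - 5\right)^{2} \left(-25\right) - 68 = \left(\frac{1}{5} \cdot 7 - 5\right)^{2} \left(-25\right) - 68 = \left(\frac{7}{5} - 5\right)^{2} \left(-25\right) - 68 = \left(- \frac{18}{5}\right)^{2} \left(-25\right) - 68 = \frac{324}{25} \left(-25\right) - 68 = -324 - 68 = -392$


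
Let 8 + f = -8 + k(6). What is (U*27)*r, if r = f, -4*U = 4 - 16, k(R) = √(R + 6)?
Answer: -1296 + 162*√3 ≈ -1015.4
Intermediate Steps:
k(R) = √(6 + R)
U = 3 (U = -(4 - 16)/4 = -¼*(-12) = 3)
f = -16 + 2*√3 (f = -8 + (-8 + √(6 + 6)) = -8 + (-8 + √12) = -8 + (-8 + 2*√3) = -16 + 2*√3 ≈ -12.536)
r = -16 + 2*√3 ≈ -12.536
(U*27)*r = (3*27)*(-16 + 2*√3) = 81*(-16 + 2*√3) = -1296 + 162*√3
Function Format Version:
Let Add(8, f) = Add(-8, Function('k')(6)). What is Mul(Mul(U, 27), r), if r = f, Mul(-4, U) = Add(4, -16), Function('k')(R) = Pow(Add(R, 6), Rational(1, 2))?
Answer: Add(-1296, Mul(162, Pow(3, Rational(1, 2)))) ≈ -1015.4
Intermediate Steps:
Function('k')(R) = Pow(Add(6, R), Rational(1, 2))
U = 3 (U = Mul(Rational(-1, 4), Add(4, -16)) = Mul(Rational(-1, 4), -12) = 3)
f = Add(-16, Mul(2, Pow(3, Rational(1, 2)))) (f = Add(-8, Add(-8, Pow(Add(6, 6), Rational(1, 2)))) = Add(-8, Add(-8, Pow(12, Rational(1, 2)))) = Add(-8, Add(-8, Mul(2, Pow(3, Rational(1, 2))))) = Add(-16, Mul(2, Pow(3, Rational(1, 2)))) ≈ -12.536)
r = Add(-16, Mul(2, Pow(3, Rational(1, 2)))) ≈ -12.536
Mul(Mul(U, 27), r) = Mul(Mul(3, 27), Add(-16, Mul(2, Pow(3, Rational(1, 2))))) = Mul(81, Add(-16, Mul(2, Pow(3, Rational(1, 2))))) = Add(-1296, Mul(162, Pow(3, Rational(1, 2))))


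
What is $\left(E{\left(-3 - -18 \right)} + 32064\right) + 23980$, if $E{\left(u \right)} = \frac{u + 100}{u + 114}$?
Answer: $\frac{7229791}{129} \approx 56045.0$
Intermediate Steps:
$E{\left(u \right)} = \frac{100 + u}{114 + u}$
$\left(E{\left(-3 - -18 \right)} + 32064\right) + 23980 = \left(\frac{100 - -15}{114 - -15} + 32064\right) + 23980 = \left(\frac{100 + \left(-3 + 18\right)}{114 + \left(-3 + 18\right)} + 32064\right) + 23980 = \left(\frac{100 + 15}{114 + 15} + 32064\right) + 23980 = \left(\frac{1}{129} \cdot 115 + 32064\right) + 23980 = \left(\frac{115}{129} + 32064\right) + 23980 = \frac{4136371}{129} + 23980 = \frac{7229791}{129}$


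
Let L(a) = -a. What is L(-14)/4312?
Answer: 1/308 ≈ 0.0032468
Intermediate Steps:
L(-14)/4312 = -1*(-14)/4312 = 14*(1/4312) = 1/308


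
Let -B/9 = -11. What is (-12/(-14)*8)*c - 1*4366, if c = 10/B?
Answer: -1008386/231 ≈ -4365.3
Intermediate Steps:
B = 99 (B = -9*(-11) = 99)
c = 10/99 ≈ 0.10101
(-12/(-14)*8)*c - 1*4366 = (-12/(-14)*8)*(10/99) - 1*4366 = (-12*(-1/14)*8)*(10/99) - 4366 = ((6/7)*8)*(10/99) - 4366 = (48/7)*(10/99) - 4366 = 160/231 - 4366 = -1008386/231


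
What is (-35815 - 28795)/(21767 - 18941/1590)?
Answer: -102729900/34590589 ≈ -2.9699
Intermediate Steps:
(-35815 - 28795)/(21767 - 18941/1590) = -64610/(21767 - 18941*1/1590) = -64610/(21767 - 18941/1590) = -64610/34590589/1590 = -64610*1590/34590589 = -102729900/34590589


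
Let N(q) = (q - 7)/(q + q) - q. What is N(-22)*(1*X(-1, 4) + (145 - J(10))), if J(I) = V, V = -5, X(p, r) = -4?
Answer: 72781/22 ≈ 3308.2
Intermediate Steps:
J(I) = -5
N(q) = -q + (-7 + q)/(2*q) (N(q) = (-7 + q)/((2*q)) - q = (-7 + q)*(1/(2*q)) - q = (-7 + q)/(2*q) - q = -q + (-7 + q)/(2*q))
N(-22)*(1*X(-1, 4) + (145 - J(10))) = (½ - 1*(-22) - 7/2/(-22))*(1*(-4) + (145 - 1*(-5))) = (½ + 22 - 7/2*(-1/22))*(-4 + (145 + 5)) = (½ + 22 + 7/44)*(-4 + 150) = (997/44)*146 = 72781/22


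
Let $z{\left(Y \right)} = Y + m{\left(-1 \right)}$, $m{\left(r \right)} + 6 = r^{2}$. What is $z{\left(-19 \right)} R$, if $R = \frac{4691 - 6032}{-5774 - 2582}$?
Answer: $- \frac{8046}{2089} \approx -3.8516$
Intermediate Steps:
$R = \frac{1341}{8356}$ ($R = - \frac{1341}{-8356} = \left(-1341\right) \left(- \frac{1}{8356}\right) = \frac{1341}{8356} \approx 0.16048$)
$m{\left(r \right)} = -6 + r^{2}$
$z{\left(Y \right)} = -5 + Y$ ($z{\left(Y \right)} = Y - \left(6 - \left(-1\right)^{2}\right) = Y + \left(-6 + 1\right) = Y - 5 = -5 + Y$)
$z{\left(-19 \right)} R = \left(-5 - 19\right) \frac{1341}{8356} = \left(-24\right) \frac{1341}{8356} = - \frac{8046}{2089}$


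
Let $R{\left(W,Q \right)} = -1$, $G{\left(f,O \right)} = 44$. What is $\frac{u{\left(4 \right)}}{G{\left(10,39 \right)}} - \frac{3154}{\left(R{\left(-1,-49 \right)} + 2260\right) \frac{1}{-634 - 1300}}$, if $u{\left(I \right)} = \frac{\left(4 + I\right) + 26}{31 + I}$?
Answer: $\frac{4696912123}{1739430} \approx 2700.3$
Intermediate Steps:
$u{\left(I \right)} = \frac{30 + I}{31 + I}$
$\frac{u{\left(4 \right)}}{G{\left(10,39 \right)}} - \frac{3154}{\left(R{\left(-1,-49 \right)} + 2260\right) \frac{1}{-634 - 1300}} = \frac{\frac{1}{31 + 4} \left(30 + 4\right)}{44} - \frac{3154}{\left(-1 + 2260\right) \frac{1}{-634 - 1300}} = \frac{1}{35} \cdot 34 \cdot \frac{1}{44} - \frac{3154}{2259 \frac{1}{-1934}} = \frac{1}{35} \cdot 34 \cdot \frac{1}{44} - \frac{3154}{2259 \left(- \frac{1}{1934}\right)} = \frac{34}{35} \cdot \frac{1}{44} - \frac{3154}{- \frac{2259}{1934}} = \frac{17}{770} - - \frac{6099836}{2259} = \frac{17}{770} + \frac{6099836}{2259} = \frac{4696912123}{1739430}$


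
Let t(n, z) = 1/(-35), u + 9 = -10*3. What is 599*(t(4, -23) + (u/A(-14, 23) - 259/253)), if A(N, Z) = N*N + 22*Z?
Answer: -105770821/159390 ≈ -663.60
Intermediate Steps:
A(N, Z) = N**2 + 22*Z
u = -39 (u = -9 - 10*3 = -9 - 30 = -39)
t(n, z) = -1/35
599*(t(4, -23) + (u/A(-14, 23) - 259/253)) = 599*(-1/35 + (-39/((-14)**2 + 22*23) - 259/253)) = 599*(-1/35 + (-39/(196 + 506) - 259*1/253)) = 599*(-1/35 + (-39/702 - 259/253)) = 599*(-1/35 + (-39*1/702 - 259/253)) = 599*(-1/35 + (-1/18 - 259/253)) = 599*(-1/35 - 4915/4554) = 599*(-176579/159390) = -105770821/159390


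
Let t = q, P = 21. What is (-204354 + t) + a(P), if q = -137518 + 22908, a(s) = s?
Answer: -318943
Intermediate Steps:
q = -114610
t = -114610
(-204354 + t) + a(P) = (-204354 - 114610) + 21 = -318964 + 21 = -318943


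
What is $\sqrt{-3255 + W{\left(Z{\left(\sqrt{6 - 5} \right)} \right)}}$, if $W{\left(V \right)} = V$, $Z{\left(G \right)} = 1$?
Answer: $i \sqrt{3254} \approx 57.044 i$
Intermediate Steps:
$\sqrt{-3255 + W{\left(Z{\left(\sqrt{6 - 5} \right)} \right)}} = \sqrt{-3255 + 1} = \sqrt{-3254} = i \sqrt{3254}$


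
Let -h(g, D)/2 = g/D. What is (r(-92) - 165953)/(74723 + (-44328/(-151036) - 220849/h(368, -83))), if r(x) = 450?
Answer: -4599431643872/1384466850051 ≈ -3.3222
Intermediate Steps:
h(g, D) = -2*g/D
(r(-92) - 165953)/(74723 + (-44328/(-151036) - 220849/h(368, -83))) = (450 - 165953)/(74723 + (-44328/(-151036) - 220849/((-2*368/(-83))))) = -165503/(74723 + (-44328*(-1/151036) - 220849/((-2*368*(-1/83))))) = -165503/(74723 + (11082/37759 - 220849/736/83)) = -165503/(74723 + (11082/37759 - 220849*83/736)) = -165503/(74723 + (11082/37759 - 18330467/736)) = -165503/(74723 - 692131947101/27790624) = -165503/1384466850051/27790624 = -165503*27790624/1384466850051 = -4599431643872/1384466850051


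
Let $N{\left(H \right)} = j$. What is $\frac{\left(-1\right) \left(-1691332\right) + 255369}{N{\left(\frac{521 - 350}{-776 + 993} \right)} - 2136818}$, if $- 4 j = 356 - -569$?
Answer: $- \frac{7786804}{8548197} \approx -0.91093$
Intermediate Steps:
$j = - \frac{925}{4}$ ($j = - \frac{356 - -569}{4} = - \frac{356 + 569}{4} = \left(- \frac{1}{4}\right) 925 = - \frac{925}{4} \approx -231.25$)
$N{\left(H \right)} = - \frac{925}{4}$
$\frac{\left(-1\right) \left(-1691332\right) + 255369}{N{\left(\frac{521 - 350}{-776 + 993} \right)} - 2136818} = \frac{\left(-1\right) \left(-1691332\right) + 255369}{- \frac{925}{4} - 2136818} = \frac{1691332 + 255369}{- \frac{8548197}{4}} = 1946701 \left(- \frac{4}{8548197}\right) = - \frac{7786804}{8548197}$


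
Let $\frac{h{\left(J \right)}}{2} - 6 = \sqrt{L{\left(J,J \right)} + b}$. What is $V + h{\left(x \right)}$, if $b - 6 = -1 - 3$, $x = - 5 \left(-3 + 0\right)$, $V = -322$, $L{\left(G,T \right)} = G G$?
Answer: $-310 + 2 \sqrt{227} \approx -279.87$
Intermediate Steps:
$L{\left(G,T \right)} = G^{2}$
$x = 15$ ($x = \left(-5\right) \left(-3\right) = 15$)
$b = 2$ ($b = 6 - 4 = 2$)
$h{\left(J \right)} = 12 + 2 \sqrt{2 + J^{2}}$ ($h{\left(J \right)} = 12 + 2 \sqrt{J^{2} + 2} = 12 + 2 \sqrt{2 + J^{2}}$)
$V + h{\left(x \right)} = -322 + \left(12 + 2 \sqrt{2 + 15^{2}}\right) = -322 + \left(12 + 2 \sqrt{2 + 225}\right) = -322 + \left(12 + 2 \sqrt{227}\right) = -310 + 2 \sqrt{227}$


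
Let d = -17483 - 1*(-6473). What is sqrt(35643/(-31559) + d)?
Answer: 3*I*sqrt(1218528872583)/31559 ≈ 104.93*I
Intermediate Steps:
d = -11010 (d = -17483 + 6473 = -11010)
sqrt(35643/(-31559) + d) = sqrt(35643/(-31559) - 11010) = sqrt(35643*(-1/31559) - 11010) = sqrt(-35643/31559 - 11010) = sqrt(-347500233/31559) = 3*I*sqrt(1218528872583)/31559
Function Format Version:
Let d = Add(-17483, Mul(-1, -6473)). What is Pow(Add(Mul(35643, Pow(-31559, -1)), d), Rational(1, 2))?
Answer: Mul(Rational(3, 31559), I, Pow(1218528872583, Rational(1, 2))) ≈ Mul(104.93, I)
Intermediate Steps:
d = -11010 (d = Add(-17483, 6473) = -11010)
Pow(Add(Mul(35643, Pow(-31559, -1)), d), Rational(1, 2)) = Pow(Add(Mul(35643, Pow(-31559, -1)), -11010), Rational(1, 2)) = Pow(Add(Mul(35643, Rational(-1, 31559)), -11010), Rational(1, 2)) = Pow(Add(Rational(-35643, 31559), -11010), Rational(1, 2)) = Pow(Rational(-347500233, 31559), Rational(1, 2)) = Mul(Rational(3, 31559), I, Pow(1218528872583, Rational(1, 2)))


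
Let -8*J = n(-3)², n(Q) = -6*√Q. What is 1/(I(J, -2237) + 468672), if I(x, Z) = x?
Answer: 2/937371 ≈ 2.1336e-6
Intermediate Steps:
J = 27/2 (J = -(-6*I*√3)²/8 = -⅛*(-108) = 27/2 ≈ 13.500)
1/(I(J, -2237) + 468672) = 1/(27/2 + 468672) = 1/(937371/2) = 2/937371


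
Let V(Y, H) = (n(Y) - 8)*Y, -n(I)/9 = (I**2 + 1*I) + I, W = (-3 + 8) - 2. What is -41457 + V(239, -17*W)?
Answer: -123938818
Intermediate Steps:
W = 3 (W = 5 - 2 = 3)
n(I) = -18*I - 9*I**2 (n(I) = -9*((I**2 + 1*I) + I) = -9*((I**2 + I) + I) = -9*((I + I**2) + I) = -9*(I**2 + 2*I) = -18*I - 9*I**2)
V(Y, H) = Y*(-8 - 9*Y*(2 + Y)) (V(Y, H) = (-9*Y*(2 + Y) - 8)*Y = (-8 - 9*Y*(2 + Y))*Y = Y*(-8 - 9*Y*(2 + Y)))
-41457 + V(239, -17*W) = -41457 - 1*239*(8 + 9*239*(2 + 239)) = -41457 - 1*239*(8 + 9*239*241) = -41457 - 1*239*(8 + 518391) = -41457 - 1*239*518399 = -41457 - 123897361 = -123938818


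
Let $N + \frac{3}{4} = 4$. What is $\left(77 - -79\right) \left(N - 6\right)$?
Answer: $-429$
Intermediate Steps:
$N = \frac{13}{4}$ ($N = - \frac{3}{4} + 4 = \frac{13}{4} \approx 3.25$)
$\left(77 - -79\right) \left(N - 6\right) = \left(77 - -79\right) \left(\frac{13}{4} - 6\right) = \left(77 + 79\right) \left(\frac{13}{4} - 6\right) = 156 \left(- \frac{11}{4}\right) = -429$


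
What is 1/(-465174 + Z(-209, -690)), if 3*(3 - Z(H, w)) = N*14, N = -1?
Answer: -3/1395499 ≈ -2.1498e-6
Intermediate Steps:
Z(H, w) = 23/3 (Z(H, w) = 3 - (-1)*14/3 = 3 - 1/3*(-14) = 3 + 14/3 = 23/3)
1/(-465174 + Z(-209, -690)) = 1/(-465174 + 23/3) = 1/(-1395499/3) = -3/1395499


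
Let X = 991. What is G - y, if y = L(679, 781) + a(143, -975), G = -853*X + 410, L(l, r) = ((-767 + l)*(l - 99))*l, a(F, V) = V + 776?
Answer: 33811446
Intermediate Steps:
a(F, V) = 776 + V
L(l, r) = l*(-767 + l)*(-99 + l) (L(l, r) = ((-767 + l)*(-99 + l))*l = l*(-767 + l)*(-99 + l))
G = -844913 (G = -853*991 + 410 = -845323 + 410 = -844913)
y = -34656359 (y = 679*(75933 + 679² - 866*679) + (776 - 975) = 679*(75933 + 461041 - 588014) - 199 = 679*(-51040) - 199 = -34656160 - 199 = -34656359)
G - y = -844913 - 1*(-34656359) = -844913 + 34656359 = 33811446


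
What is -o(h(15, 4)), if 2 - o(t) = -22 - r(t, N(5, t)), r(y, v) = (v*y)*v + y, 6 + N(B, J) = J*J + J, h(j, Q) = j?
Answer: -821379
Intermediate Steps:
N(B, J) = -6 + J + J² (N(B, J) = -6 + (J*J + J) = -6 + (J² + J) = -6 + (J + J²) = -6 + J + J²)
r(y, v) = y + y*v² (r(y, v) = y*v² + y = y + y*v²)
o(t) = 24 + t*(1 + (-6 + t + t²)²) (o(t) = 2 - (-22 - t*(1 + (-6 + t + t²)²)) = 2 + (22 + t*(1 + (-6 + t + t²)²)) = 24 + t*(1 + (-6 + t + t²)²))
-o(h(15, 4)) = -(24 + 15*(1 + (-6 + 15 + 15²)²)) = -(24 + 15*(1 + (-6 + 15 + 225)²)) = -(24 + 15*(1 + 234²)) = -(24 + 15*(1 + 54756)) = -(24 + 15*54757) = -(24 + 821355) = -1*821379 = -821379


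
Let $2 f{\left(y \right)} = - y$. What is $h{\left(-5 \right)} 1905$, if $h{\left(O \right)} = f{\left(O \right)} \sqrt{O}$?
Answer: $\frac{9525 i \sqrt{5}}{2} \approx 10649.0 i$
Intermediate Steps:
$f{\left(y \right)} = - \frac{y}{2}$ ($f{\left(y \right)} = \frac{\left(-1\right) y}{2} = - \frac{y}{2}$)
$h{\left(O \right)} = - \frac{O^{\frac{3}{2}}}{2}$ ($h{\left(O \right)} = - \frac{O}{2} \sqrt{O} = - \frac{O^{\frac{3}{2}}}{2}$)
$h{\left(-5 \right)} 1905 = - \frac{\left(-5\right)^{\frac{3}{2}}}{2} \cdot 1905 = - \frac{\left(-5\right) i \sqrt{5}}{2} \cdot 1905 = \frac{5 i \sqrt{5}}{2} \cdot 1905 = \frac{9525 i \sqrt{5}}{2}$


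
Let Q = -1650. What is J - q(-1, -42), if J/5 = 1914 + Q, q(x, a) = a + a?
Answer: 1404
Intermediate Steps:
q(x, a) = 2*a
J = 1320 (J = 5*(1914 - 1650) = 5*264 = 1320)
J - q(-1, -42) = 1320 - 2*(-42) = 1320 - 1*(-84) = 1320 + 84 = 1404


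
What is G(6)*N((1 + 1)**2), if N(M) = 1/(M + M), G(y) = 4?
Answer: 1/2 ≈ 0.50000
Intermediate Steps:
N(M) = 1/(2*M)
G(6)*N((1 + 1)**2) = 4*(1/(2*((1 + 1)**2))) = 4*(1/(2*(2**2))) = 4*((1/2)/4) = 4*((1/2)*(1/4)) = 4*(1/8) = 1/2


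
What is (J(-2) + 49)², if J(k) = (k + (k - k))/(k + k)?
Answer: 9801/4 ≈ 2450.3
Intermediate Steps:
J(k) = ½ (J(k) = (k + 0)/((2*k)) = k*(1/(2*k)) = ½)
(J(-2) + 49)² = (½ + 49)² = (99/2)² = 9801/4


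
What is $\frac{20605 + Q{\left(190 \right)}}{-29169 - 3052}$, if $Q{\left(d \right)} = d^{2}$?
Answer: $- \frac{56705}{32221} \approx -1.7599$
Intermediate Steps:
$\frac{20605 + Q{\left(190 \right)}}{-29169 - 3052} = \frac{20605 + 190^{2}}{-29169 - 3052} = \frac{20605 + 36100}{-32221} = 56705 \left(- \frac{1}{32221}\right) = - \frac{56705}{32221}$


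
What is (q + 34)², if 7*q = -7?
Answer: 1089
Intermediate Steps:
q = -1 (q = (⅐)*(-7) = -1)
(q + 34)² = (-1 + 34)² = 33² = 1089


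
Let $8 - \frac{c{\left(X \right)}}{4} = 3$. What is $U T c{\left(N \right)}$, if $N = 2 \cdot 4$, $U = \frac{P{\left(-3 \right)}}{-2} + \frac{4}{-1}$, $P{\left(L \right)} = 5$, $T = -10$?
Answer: $1300$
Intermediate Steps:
$U = - \frac{13}{2}$ ($U = \frac{5}{-2} + \frac{4}{-1} = 5 \left(- \frac{1}{2}\right) + 4 \left(-1\right) = - \frac{5}{2} - 4 = - \frac{13}{2} \approx -6.5$)
$N = 8$
$c{\left(X \right)} = 20$ ($c{\left(X \right)} = 32 - 12 = 20$)
$U T c{\left(N \right)} = \left(- \frac{13}{2}\right) \left(-10\right) 20 = 65 \cdot 20 = 1300$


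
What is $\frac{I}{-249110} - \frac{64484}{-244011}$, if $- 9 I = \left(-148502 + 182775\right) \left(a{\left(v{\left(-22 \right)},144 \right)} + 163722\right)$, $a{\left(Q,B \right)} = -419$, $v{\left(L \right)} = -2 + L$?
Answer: $\frac{455281921880023}{182356740630} \approx 2496.7$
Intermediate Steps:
$I = - \frac{5596883719}{9}$ ($I = - \frac{\left(-148502 + 182775\right) \left(-419 + 163722\right)}{9} = - \frac{34273 \cdot 163303}{9} = \left(- \frac{1}{9}\right) 5596883719 = - \frac{5596883719}{9} \approx -6.2188 \cdot 10^{8}$)
$\frac{I}{-249110} - \frac{64484}{-244011} = - \frac{5596883719}{9 \left(-249110\right)} - \frac{64484}{-244011} = \left(- \frac{5596883719}{9}\right) \left(- \frac{1}{249110}\right) - - \frac{64484}{244011} = \frac{5596883719}{2241990} + \frac{64484}{244011} = \frac{455281921880023}{182356740630}$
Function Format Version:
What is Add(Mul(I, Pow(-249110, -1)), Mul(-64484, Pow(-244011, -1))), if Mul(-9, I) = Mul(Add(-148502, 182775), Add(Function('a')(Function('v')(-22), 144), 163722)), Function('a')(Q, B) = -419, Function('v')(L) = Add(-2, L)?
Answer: Rational(455281921880023, 182356740630) ≈ 2496.7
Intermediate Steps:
I = Rational(-5596883719, 9) (I = Mul(Rational(-1, 9), Mul(Add(-148502, 182775), Add(-419, 163722))) = Mul(Rational(-1, 9), Mul(34273, 163303)) = Mul(Rational(-1, 9), 5596883719) = Rational(-5596883719, 9) ≈ -6.2188e+8)
Add(Mul(I, Pow(-249110, -1)), Mul(-64484, Pow(-244011, -1))) = Add(Mul(Rational(-5596883719, 9), Pow(-249110, -1)), Mul(-64484, Pow(-244011, -1))) = Add(Mul(Rational(-5596883719, 9), Rational(-1, 249110)), Mul(-64484, Rational(-1, 244011))) = Add(Rational(5596883719, 2241990), Rational(64484, 244011)) = Rational(455281921880023, 182356740630)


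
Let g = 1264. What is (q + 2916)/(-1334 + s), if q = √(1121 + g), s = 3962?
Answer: 81/73 + √265/876 ≈ 1.1282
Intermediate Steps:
q = 3*√265 (q = √(1121 + 1264) = √2385 = 3*√265 ≈ 48.836)
(q + 2916)/(-1334 + s) = (3*√265 + 2916)/(-1334 + 3962) = (2916 + 3*√265)/2628 = (2916 + 3*√265)*(1/2628) = 81/73 + √265/876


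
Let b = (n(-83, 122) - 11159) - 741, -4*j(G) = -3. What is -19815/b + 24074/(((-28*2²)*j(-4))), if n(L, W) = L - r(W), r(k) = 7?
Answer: -7174570/25179 ≈ -284.94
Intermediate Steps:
j(G) = ¾ (j(G) = -¼*(-3) = ¾)
n(L, W) = -7 + L (n(L, W) = L - 1*7 = L - 7 = -7 + L)
b = -11990 (b = ((-7 - 83) - 11159) - 741 = (-90 - 11159) - 741 = -11249 - 741 = -11990)
-19815/b + 24074/(((-28*2²)*j(-4))) = -19815/(-11990) + 24074/((-28*2²*(¾))) = -19815*(-1/11990) + 24074/((-28*4*(¾))) = 3963/2398 + 24074/((-112*¾)) = 3963/2398 + 24074/(-84) = 3963/2398 + 24074*(-1/84) = 3963/2398 - 12037/42 = -7174570/25179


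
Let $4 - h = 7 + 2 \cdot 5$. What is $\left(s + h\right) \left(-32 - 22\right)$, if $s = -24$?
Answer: $1998$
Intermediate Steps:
$h = -13$ ($h = 4 - \left(7 + 2 \cdot 5\right) = 4 - \left(7 + 10\right) = 4 - 17 = -13$)
$\left(s + h\right) \left(-32 - 22\right) = \left(-24 - 13\right) \left(-32 - 22\right) = - 37 \left(-32 - 22\right) = \left(-37\right) \left(-54\right) = 1998$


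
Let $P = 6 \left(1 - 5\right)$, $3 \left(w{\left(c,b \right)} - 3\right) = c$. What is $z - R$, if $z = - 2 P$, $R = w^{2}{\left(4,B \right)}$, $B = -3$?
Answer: $\frac{263}{9} \approx 29.222$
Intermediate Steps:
$w{\left(c,b \right)} = 3 + \frac{c}{3}$
$P = -24$ ($P = 6 \left(-4\right) = -24$)
$R = \frac{169}{9}$ ($R = \left(3 + \frac{1}{3} \cdot 4\right)^{2} = \left(3 + \frac{4}{3}\right)^{2} = \left(\frac{13}{3}\right)^{2} = \frac{169}{9} \approx 18.778$)
$z = 48$ ($z = \left(-2\right) \left(-24\right) = 48$)
$z - R = 48 - \frac{169}{9} = \frac{263}{9}$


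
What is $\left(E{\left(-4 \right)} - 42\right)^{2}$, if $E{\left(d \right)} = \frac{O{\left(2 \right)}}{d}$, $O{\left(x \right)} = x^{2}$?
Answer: $1849$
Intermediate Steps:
$E{\left(d \right)} = \frac{4}{d}$ ($E{\left(d \right)} = \frac{2^{2}}{d} = \frac{4}{d}$)
$\left(E{\left(-4 \right)} - 42\right)^{2} = \left(\frac{4}{-4} - 42\right)^{2} = \left(4 \left(- \frac{1}{4}\right) - 42\right)^{2} = \left(-1 - 42\right)^{2} = \left(-43\right)^{2} = 1849$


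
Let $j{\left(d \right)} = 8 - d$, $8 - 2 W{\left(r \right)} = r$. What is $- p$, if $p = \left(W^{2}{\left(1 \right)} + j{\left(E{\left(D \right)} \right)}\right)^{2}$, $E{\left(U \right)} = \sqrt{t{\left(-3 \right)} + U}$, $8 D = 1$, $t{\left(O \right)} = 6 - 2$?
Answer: $- \frac{6627}{16} + \frac{81 \sqrt{66}}{8} \approx -331.93$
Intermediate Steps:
$t{\left(O \right)} = 4$
$D = \frac{1}{8}$ ($D = \frac{1}{8} \cdot 1 = \frac{1}{8} \approx 0.125$)
$W{\left(r \right)} = 4 - \frac{r}{2}$
$E{\left(U \right)} = \sqrt{4 + U}$
$p = \left(\frac{81}{4} - \frac{\sqrt{66}}{4}\right)^{2}$ ($p = \left(\left(4 - \frac{1}{2}\right)^{2} + \left(8 - \sqrt{4 + \frac{1}{8}}\right)\right)^{2} = \left(\left(4 - \frac{1}{2}\right)^{2} + \left(8 - \sqrt{\frac{33}{8}}\right)\right)^{2} = \left(\left(\frac{7}{2}\right)^{2} + \left(8 - \frac{\sqrt{66}}{4}\right)\right)^{2} = \left(\frac{49}{4} + \left(8 - \frac{\sqrt{66}}{4}\right)\right)^{2} = \left(\frac{81}{4} - \frac{\sqrt{66}}{4}\right)^{2} \approx 331.93$)
$- p = - \frac{\left(81 - \sqrt{66}\right)^{2}}{16}$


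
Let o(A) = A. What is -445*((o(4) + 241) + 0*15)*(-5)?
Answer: 545125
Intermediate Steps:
-445*((o(4) + 241) + 0*15)*(-5) = -445*((4 + 241) + 0*15)*(-5) = -445*(245 + 0)*(-5) = -445*245*(-5) = -109025*(-5) = 545125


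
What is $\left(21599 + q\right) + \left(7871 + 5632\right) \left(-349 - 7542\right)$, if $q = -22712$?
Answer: $-106553286$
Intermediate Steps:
$\left(21599 + q\right) + \left(7871 + 5632\right) \left(-349 - 7542\right) = \left(21599 - 22712\right) + \left(7871 + 5632\right) \left(-349 - 7542\right) = -1113 + 13503 \left(-7891\right) = -1113 - 106552173 = -106553286$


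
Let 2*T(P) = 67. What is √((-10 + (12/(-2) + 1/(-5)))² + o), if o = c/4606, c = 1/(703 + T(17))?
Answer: 2*√385218678011826/2423085 ≈ 16.200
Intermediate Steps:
T(P) = 67/2 (T(P) = (½)*67 = 67/2)
c = 2/1473 (c = 1/(703 + 67/2) = 1/(1473/2) = 2/1473 ≈ 0.0013578)
o = 1/3392319 (o = (2/1473)/4606 = (2/1473)*(1/4606) = 1/3392319 ≈ 2.9478e-7)
√((-10 + (12/(-2) + 1/(-5)))² + o) = √((-10 + (12/(-2) + 1/(-5)))² + 1/3392319) = √((-10 + (12*(-½) + 1*(-⅕)))² + 1/3392319) = √((-10 + (-6 - ⅕))² + 1/3392319) = √((-10 - 31/5)² + 1/3392319) = √((-81/5)² + 1/3392319) = √(6561/25 + 1/3392319) = √(22257004984/84807975) = 2*√385218678011826/2423085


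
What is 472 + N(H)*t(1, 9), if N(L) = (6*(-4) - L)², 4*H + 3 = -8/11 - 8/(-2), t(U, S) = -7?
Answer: -6936575/1936 ≈ -3582.9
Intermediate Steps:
H = 3/44 (H = -¾ + (-8/11 - 8/(-2))/4 = -¾ + (-8*1/11 - 8*(-½))/4 = -¾ + (-8/11 + 4)/4 = -¾ + (¼)*(36/11) = -¾ + 9/11 = 3/44 ≈ 0.068182)
N(L) = (-24 - L)²
472 + N(H)*t(1, 9) = 472 + (24 + 3/44)²*(-7) = 472 + (1059/44)²*(-7) = 472 + (1121481/1936)*(-7) = 472 - 7850367/1936 = -6936575/1936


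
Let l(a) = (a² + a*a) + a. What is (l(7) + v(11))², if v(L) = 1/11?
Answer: 1336336/121 ≈ 11044.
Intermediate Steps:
v(L) = 1/11
l(a) = a + 2*a² (l(a) = (a² + a²) + a = 2*a² + a = a + 2*a²)
(l(7) + v(11))² = (7*(1 + 2*7) + 1/11)² = (7*(1 + 14) + 1/11)² = (7*15 + 1/11)² = (105 + 1/11)² = (1156/11)² = 1336336/121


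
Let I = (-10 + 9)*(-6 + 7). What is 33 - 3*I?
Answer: 36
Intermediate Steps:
I = -1 (I = -1*1 = -1)
33 - 3*I = 33 - 3*(-1) = 33 + 3 = 36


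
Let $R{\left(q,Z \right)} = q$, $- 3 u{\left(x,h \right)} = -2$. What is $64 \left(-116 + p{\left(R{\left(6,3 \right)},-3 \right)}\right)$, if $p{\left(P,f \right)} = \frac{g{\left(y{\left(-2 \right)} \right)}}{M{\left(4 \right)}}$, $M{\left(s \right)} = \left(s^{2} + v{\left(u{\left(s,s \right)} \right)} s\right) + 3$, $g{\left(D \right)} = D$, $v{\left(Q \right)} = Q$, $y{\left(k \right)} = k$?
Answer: $- \frac{482944}{65} \approx -7429.9$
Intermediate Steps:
$u{\left(x,h \right)} = \frac{2}{3}$ ($u{\left(x,h \right)} = \left(- \frac{1}{3}\right) \left(-2\right) = \frac{2}{3}$)
$M{\left(s \right)} = 3 + s^{2} + \frac{2 s}{3}$ ($M{\left(s \right)} = \left(s^{2} + \frac{2 s}{3}\right) + 3 = 3 + s^{2} + \frac{2 s}{3}$)
$p{\left(P,f \right)} = - \frac{6}{65}$ ($p{\left(P,f \right)} = - \frac{2}{3 + 4^{2} + \frac{2}{3} \cdot 4} = - \frac{2}{3 + 16 + \frac{8}{3}} = - \frac{2}{\frac{65}{3}} = \left(-2\right) \frac{3}{65} = - \frac{6}{65}$)
$64 \left(-116 + p{\left(R{\left(6,3 \right)},-3 \right)}\right) = 64 \left(-116 - \frac{6}{65}\right) = 64 \left(- \frac{7546}{65}\right) = - \frac{482944}{65}$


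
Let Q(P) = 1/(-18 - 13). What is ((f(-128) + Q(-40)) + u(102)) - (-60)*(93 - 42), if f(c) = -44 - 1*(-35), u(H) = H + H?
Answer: 100904/31 ≈ 3255.0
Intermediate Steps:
Q(P) = -1/31 (Q(P) = 1/(-31) = -1/31)
u(H) = 2*H
f(c) = -9 (f(c) = -44 + 35 = -9)
((f(-128) + Q(-40)) + u(102)) - (-60)*(93 - 42) = ((-9 - 1/31) + 2*102) - (-60)*(93 - 42) = (-280/31 + 204) - (-60)*51 = 6044/31 - 1*(-3060) = 6044/31 + 3060 = 100904/31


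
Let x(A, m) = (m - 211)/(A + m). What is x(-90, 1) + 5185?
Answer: 461675/89 ≈ 5187.4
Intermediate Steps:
x(A, m) = (-211 + m)/(A + m)
x(-90, 1) + 5185 = (-211 + 1)/(-90 + 1) + 5185 = -210/(-89) + 5185 = -1/89*(-210) + 5185 = 210/89 + 5185 = 461675/89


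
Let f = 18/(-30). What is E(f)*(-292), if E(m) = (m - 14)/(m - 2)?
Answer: -21316/13 ≈ -1639.7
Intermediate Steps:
f = -⅗ (f = 18*(-1/30) = -⅗ ≈ -0.60000)
E(m) = (-14 + m)/(-2 + m)
E(f)*(-292) = ((-14 - ⅗)/(-2 - ⅗))*(-292) = (-73/5/(-13/5))*(-292) = -5/13*(-73/5)*(-292) = (73/13)*(-292) = -21316/13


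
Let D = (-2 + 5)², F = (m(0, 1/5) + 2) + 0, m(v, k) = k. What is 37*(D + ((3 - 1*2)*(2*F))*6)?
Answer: 6549/5 ≈ 1309.8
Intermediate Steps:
F = 11/5 (F = (1/5 + 2) + 0 = (⅕ + 2) + 0 = 11/5 + 0 = 11/5 ≈ 2.2000)
D = 9 (D = 3² = 9)
37*(D + ((3 - 1*2)*(2*F))*6) = 37*(9 + ((3 - 1*2)*(2*(11/5)))*6) = 37*(9 + ((3 - 2)*(22/5))*6) = 37*(9 + (1*(22/5))*6) = 37*(9 + (22/5)*6) = 37*(9 + 132/5) = 37*(177/5) = 6549/5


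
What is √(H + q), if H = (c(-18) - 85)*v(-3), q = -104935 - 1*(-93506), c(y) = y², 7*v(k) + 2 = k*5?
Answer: I*√588462/7 ≈ 109.59*I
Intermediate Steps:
v(k) = -2/7 + 5*k/7 (v(k) = -2/7 + (k*5)/7 = -2/7 + (5*k)/7 = -2/7 + 5*k/7)
q = -11429 (q = -104935 + 93506 = -11429)
H = -4063/7 (H = ((-18)² - 85)*(-2/7 + (5/7)*(-3)) = (324 - 85)*(-2/7 - 15/7) = 239*(-17/7) = -4063/7 ≈ -580.43)
√(H + q) = √(-4063/7 - 11429) = √(-84066/7) = I*√588462/7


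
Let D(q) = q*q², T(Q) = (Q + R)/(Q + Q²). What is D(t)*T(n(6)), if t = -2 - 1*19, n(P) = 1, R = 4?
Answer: -46305/2 ≈ -23153.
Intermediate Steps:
t = -21 (t = -2 - 19 = -21)
T(Q) = (4 + Q)/(Q + Q²) (T(Q) = (Q + 4)/(Q + Q²) = (4 + Q)/(Q + Q²))
D(q) = q³
D(t)*T(n(6)) = (-21)³*((4 + 1)/(1*(1 + 1))) = -9261*5/2 = -46305/2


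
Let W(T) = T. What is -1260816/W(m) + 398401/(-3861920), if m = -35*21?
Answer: 324591846799/189234080 ≈ 1715.3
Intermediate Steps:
m = -735
-1260816/W(m) + 398401/(-3861920) = -1260816/(-735) + 398401/(-3861920) = -1260816*(-1/735) + 398401*(-1/3861920) = 420272/245 - 398401/3861920 = 324591846799/189234080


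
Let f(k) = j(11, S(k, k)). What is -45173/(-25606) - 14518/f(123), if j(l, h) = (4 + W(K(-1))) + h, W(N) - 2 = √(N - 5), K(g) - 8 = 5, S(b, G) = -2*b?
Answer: 11477637667/184337594 + 7259*√2/14398 ≈ 62.977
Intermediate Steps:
K(g) = 13 (K(g) = 8 + 5 = 13)
W(N) = 2 + √(-5 + N) (W(N) = 2 + √(N - 5) = 2 + √(-5 + N))
j(l, h) = 6 + h + 2*√2 (j(l, h) = (4 + (2 + √(-5 + 13))) + h = (4 + (2 + √8)) + h = (4 + (2 + 2*√2)) + h = (6 + 2*√2) + h = 6 + h + 2*√2)
f(k) = 6 - 2*k + 2*√2
-45173/(-25606) - 14518/f(123) = -45173/(-25606) - 14518/(6 - 2*123 + 2*√2) = -45173*(-1/25606) - 14518/(6 - 246 + 2*√2) = 45173/25606 - 14518/(-240 + 2*√2)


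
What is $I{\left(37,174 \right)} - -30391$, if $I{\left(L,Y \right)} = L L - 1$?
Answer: $31759$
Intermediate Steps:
$I{\left(L,Y \right)} = -1 + L^{2}$ ($I{\left(L,Y \right)} = L^{2} - 1 = -1 + L^{2}$)
$I{\left(37,174 \right)} - -30391 = \left(-1 + 37^{2}\right) - -30391 = \left(-1 + 1369\right) + 30391 = 1368 + 30391 = 31759$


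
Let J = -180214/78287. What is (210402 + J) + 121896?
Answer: 26014433312/78287 ≈ 3.3230e+5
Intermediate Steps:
J = -180214/78287 (J = -180214*1/78287 = -180214/78287 ≈ -2.3020)
(210402 + J) + 121896 = (210402 - 180214/78287) + 121896 = 16471561160/78287 + 121896 = 26014433312/78287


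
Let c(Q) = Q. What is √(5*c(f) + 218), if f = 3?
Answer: √233 ≈ 15.264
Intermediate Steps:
√(5*c(f) + 218) = √(5*3 + 218) = √(15 + 218) = √233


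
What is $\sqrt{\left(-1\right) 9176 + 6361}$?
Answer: $i \sqrt{2815} \approx 53.057 i$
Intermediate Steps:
$\sqrt{\left(-1\right) 9176 + 6361} = \sqrt{-9176 + 6361} = \sqrt{-2815} = i \sqrt{2815}$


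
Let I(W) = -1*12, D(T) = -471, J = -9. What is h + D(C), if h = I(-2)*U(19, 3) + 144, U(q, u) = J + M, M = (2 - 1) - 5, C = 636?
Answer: -171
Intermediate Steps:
M = -4 (M = 1 - 5 = -4)
I(W) = -12
U(q, u) = -13 (U(q, u) = -9 - 4 = -13)
h = 300 (h = -12*(-13) + 144 = 156 + 144 = 300)
h + D(C) = 300 - 471 = -171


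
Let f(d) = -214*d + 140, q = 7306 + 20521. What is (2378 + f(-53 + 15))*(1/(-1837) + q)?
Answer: 544408808700/1837 ≈ 2.9636e+8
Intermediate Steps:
q = 27827
f(d) = 140 - 214*d
(2378 + f(-53 + 15))*(1/(-1837) + q) = (2378 + (140 - 214*(-53 + 15)))*(1/(-1837) + 27827) = (2378 + (140 - 214*(-38)))*(-1/1837 + 27827) = (2378 + (140 + 8132))*(51118198/1837) = (2378 + 8272)*(51118198/1837) = 10650*(51118198/1837) = 544408808700/1837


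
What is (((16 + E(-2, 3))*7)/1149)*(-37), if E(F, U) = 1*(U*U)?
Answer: -6475/1149 ≈ -5.6353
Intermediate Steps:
E(F, U) = U² (E(F, U) = 1*U² = U²)
(((16 + E(-2, 3))*7)/1149)*(-37) = (((16 + 3²)*7)/1149)*(-37) = (((16 + 9)*7)*(1/1149))*(-37) = ((25*7)*(1/1149))*(-37) = (175*(1/1149))*(-37) = (175/1149)*(-37) = -6475/1149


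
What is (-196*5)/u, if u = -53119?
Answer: 980/53119 ≈ 0.018449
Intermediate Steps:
(-196*5)/u = -196*5/(-53119) = -980*(-1/53119) = 980/53119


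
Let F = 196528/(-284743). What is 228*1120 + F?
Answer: 72711775952/284743 ≈ 2.5536e+5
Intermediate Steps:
F = -196528/284743 (F = 196528*(-1/284743) = -196528/284743 ≈ -0.69019)
228*1120 + F = 228*1120 - 196528/284743 = 255360 - 196528/284743 = 72711775952/284743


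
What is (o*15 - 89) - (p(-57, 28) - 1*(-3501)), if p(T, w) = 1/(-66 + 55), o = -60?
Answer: -49389/11 ≈ -4489.9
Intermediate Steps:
p(T, w) = -1/11 (p(T, w) = 1/(-11) = -1/11)
(o*15 - 89) - (p(-57, 28) - 1*(-3501)) = (-60*15 - 89) - (-1/11 - 1*(-3501)) = (-900 - 89) - (-1/11 + 3501) = -989 - 1*38510/11 = -989 - 38510/11 = -49389/11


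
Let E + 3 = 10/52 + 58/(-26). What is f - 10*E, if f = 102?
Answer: 1981/13 ≈ 152.38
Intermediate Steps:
E = -131/26 (E = -3 + (10/52 + 58/(-26)) = -3 + (10*(1/52) + 58*(-1/26)) = -3 + (5/26 - 29/13) = -3 - 53/26 = -131/26 ≈ -5.0385)
f - 10*E = 102 - 10*(-131/26) = 102 + 655/13 = 1981/13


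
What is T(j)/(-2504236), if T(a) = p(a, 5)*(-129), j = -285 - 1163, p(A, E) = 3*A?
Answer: -140094/626059 ≈ -0.22377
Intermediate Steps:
j = -1448
T(a) = -387*a (T(a) = (3*a)*(-129) = -387*a)
T(j)/(-2504236) = -387*(-1448)/(-2504236) = 560376*(-1/2504236) = -140094/626059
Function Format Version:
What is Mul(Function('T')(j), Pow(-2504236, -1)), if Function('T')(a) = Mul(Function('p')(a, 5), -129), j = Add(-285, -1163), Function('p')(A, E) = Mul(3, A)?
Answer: Rational(-140094, 626059) ≈ -0.22377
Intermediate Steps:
j = -1448
Function('T')(a) = Mul(-387, a) (Function('T')(a) = Mul(Mul(3, a), -129) = Mul(-387, a))
Mul(Function('T')(j), Pow(-2504236, -1)) = Mul(Mul(-387, -1448), Pow(-2504236, -1)) = Mul(560376, Rational(-1, 2504236)) = Rational(-140094, 626059)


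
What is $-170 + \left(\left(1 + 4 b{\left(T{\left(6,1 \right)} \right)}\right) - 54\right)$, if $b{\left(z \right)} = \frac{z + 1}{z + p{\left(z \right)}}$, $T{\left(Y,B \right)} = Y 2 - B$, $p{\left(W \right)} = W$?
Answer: $- \frac{2429}{11} \approx -220.82$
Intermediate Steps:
$T{\left(Y,B \right)} = - B + 2 Y$ ($T{\left(Y,B \right)} = 2 Y - B = - B + 2 Y$)
$b{\left(z \right)} = \frac{1 + z}{2 z}$ ($b{\left(z \right)} = \frac{z + 1}{z + z} = \frac{1 + z}{2 z}$)
$-170 + \left(\left(1 + 4 b{\left(T{\left(6,1 \right)} \right)}\right) - 54\right) = -170 - \left(53 - \frac{2 \left(1 + \left(\left(-1\right) 1 + 2 \cdot 6\right)\right)}{\left(-1\right) 1 + 2 \cdot 6}\right) = -170 - \left(53 - \frac{2 \left(1 + \left(-1 + 12\right)\right)}{-1 + 12}\right) = -170 - \left(53 - \frac{2 \left(1 + 11\right)}{11}\right) = -170 - \left(53 - 2 \cdot \frac{1}{11} \cdot 12\right) = -170 + \left(\left(1 + 4 \cdot \frac{6}{11}\right) - 54\right) = -170 + \left(\left(1 + \frac{24}{11}\right) - 54\right) = -170 + \left(\frac{35}{11} - 54\right) = -170 - \frac{559}{11} = - \frac{2429}{11}$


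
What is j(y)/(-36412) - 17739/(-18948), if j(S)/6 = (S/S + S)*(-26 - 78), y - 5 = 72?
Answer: 130679127/57494548 ≈ 2.2729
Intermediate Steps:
y = 77 (y = 5 + 72 = 77)
j(S) = -624 - 624*S (j(S) = 6*((S/S + S)*(-26 - 78)) = 6*((1 + S)*(-104)) = 6*(-104 - 104*S) = -624 - 624*S)
j(y)/(-36412) - 17739/(-18948) = (-624 - 624*77)/(-36412) - 17739/(-18948) = (-624 - 48048)*(-1/36412) - 17739*(-1/18948) = -48672*(-1/36412) + 5913/6316 = 12168/9103 + 5913/6316 = 130679127/57494548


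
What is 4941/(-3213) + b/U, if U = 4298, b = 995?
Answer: -95447/73066 ≈ -1.3063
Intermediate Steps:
4941/(-3213) + b/U = 4941/(-3213) + 995/4298 = 4941*(-1/3213) + 995*(1/4298) = -183/119 + 995/4298 = -95447/73066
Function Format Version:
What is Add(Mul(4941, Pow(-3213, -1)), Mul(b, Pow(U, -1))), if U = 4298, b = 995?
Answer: Rational(-95447, 73066) ≈ -1.3063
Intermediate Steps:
Add(Mul(4941, Pow(-3213, -1)), Mul(b, Pow(U, -1))) = Add(Mul(4941, Pow(-3213, -1)), Mul(995, Pow(4298, -1))) = Add(Mul(4941, Rational(-1, 3213)), Mul(995, Rational(1, 4298))) = Add(Rational(-183, 119), Rational(995, 4298)) = Rational(-95447, 73066)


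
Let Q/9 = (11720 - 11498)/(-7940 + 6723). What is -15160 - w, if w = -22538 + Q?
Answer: 8981024/1217 ≈ 7379.6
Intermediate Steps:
Q = -1998/1217 (Q = 9*((11720 - 11498)/(-7940 + 6723)) = 9*(222/(-1217)) = 9*(222*(-1/1217)) = 9*(-222/1217) = -1998/1217 ≈ -1.6417)
w = -27430744/1217 (w = -22538 - 1998/1217 = -27430744/1217 ≈ -22540.)
-15160 - w = -15160 - 1*(-27430744/1217) = -15160 + 27430744/1217 = 8981024/1217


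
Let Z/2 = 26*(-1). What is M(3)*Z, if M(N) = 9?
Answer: -468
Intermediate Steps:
Z = -52 (Z = 2*(26*(-1)) = 2*(-26) = -52)
M(3)*Z = 9*(-52) = -468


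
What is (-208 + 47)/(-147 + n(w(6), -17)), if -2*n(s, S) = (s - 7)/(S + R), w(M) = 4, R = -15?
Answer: 10304/9411 ≈ 1.0949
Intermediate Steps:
n(s, S) = -(-7 + s)/(2*(-15 + S)) (n(s, S) = -(s - 7)/(2*(S - 15)) = -(-7 + s)/(2*(-15 + S)))
(-208 + 47)/(-147 + n(w(6), -17)) = (-208 + 47)/(-147 + (7 - 1*4)/(2*(-15 - 17))) = -161/(-147 + (1/2)*(7 - 4)/(-32)) = -161/(-147 + (1/2)*(-1/32)*3) = -161/(-147 - 3/64) = -161/(-9411/64) = -161*(-64/9411) = 10304/9411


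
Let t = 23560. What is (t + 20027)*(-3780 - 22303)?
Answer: -1136879721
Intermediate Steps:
(t + 20027)*(-3780 - 22303) = (23560 + 20027)*(-3780 - 22303) = 43587*(-26083) = -1136879721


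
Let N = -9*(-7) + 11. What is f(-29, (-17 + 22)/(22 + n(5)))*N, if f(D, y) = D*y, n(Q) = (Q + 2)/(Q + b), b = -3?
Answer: -21460/51 ≈ -420.78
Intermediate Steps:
n(Q) = (2 + Q)/(-3 + Q) (n(Q) = (Q + 2)/(Q - 3) = (2 + Q)/(-3 + Q))
N = 74 (N = 63 + 11 = 74)
f(-29, (-17 + 22)/(22 + n(5)))*N = -29*(-17 + 22)/(22 + (2 + 5)/(-3 + 5))*74 = -145/(22 + 7/2)*74 = -145/51/2*74 = -145*2/51*74 = -29*10/51*74 = -290/51*74 = -21460/51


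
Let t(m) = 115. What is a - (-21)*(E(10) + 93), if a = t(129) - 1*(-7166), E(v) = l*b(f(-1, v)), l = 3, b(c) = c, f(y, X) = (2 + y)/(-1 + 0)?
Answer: 9171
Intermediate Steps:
f(y, X) = -2 - y (f(y, X) = (2 + y)/(-1) = (2 + y)*(-1) = -2 - y)
E(v) = -3 (E(v) = 3*(-2 - 1*(-1)) = 3*(-2 + 1) = 3*(-1) = -3)
a = 7281 (a = 115 - 1*(-7166) = 115 + 7166 = 7281)
a - (-21)*(E(10) + 93) = 7281 - (-21)*(-3 + 93) = 7281 - (-21)*90 = 7281 - 1*(-1890) = 7281 + 1890 = 9171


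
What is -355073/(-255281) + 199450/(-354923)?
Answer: 75107778929/90605098363 ≈ 0.82896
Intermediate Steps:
-355073/(-255281) + 199450/(-354923) = -355073*(-1/255281) + 199450*(-1/354923) = 355073/255281 - 199450/354923 = 75107778929/90605098363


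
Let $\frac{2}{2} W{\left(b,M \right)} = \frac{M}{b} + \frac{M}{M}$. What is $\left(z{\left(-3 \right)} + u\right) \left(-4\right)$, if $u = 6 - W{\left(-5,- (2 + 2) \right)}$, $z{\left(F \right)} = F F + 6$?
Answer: $- \frac{384}{5} \approx -76.8$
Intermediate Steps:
$W{\left(b,M \right)} = 1 + \frac{M}{b}$ ($W{\left(b,M \right)} = \frac{M}{b} + \frac{M}{M} = \frac{M}{b} + 1 = 1 + \frac{M}{b}$)
$z{\left(F \right)} = 6 + F^{2}$ ($z{\left(F \right)} = F^{2} + 6 = 6 + F^{2}$)
$u = \frac{21}{5}$ ($u = 6 - \frac{- (2 + 2) - 5}{-5} = 6 - - \frac{\left(-1\right) 4 - 5}{5} = 6 - - \frac{-4 - 5}{5} = 6 - \left(- \frac{1}{5}\right) \left(-9\right) = 6 - \frac{9}{5} = \frac{21}{5} \approx 4.2$)
$\left(z{\left(-3 \right)} + u\right) \left(-4\right) = \left(\left(6 + \left(-3\right)^{2}\right) + \frac{21}{5}\right) \left(-4\right) = \left(\left(6 + 9\right) + \frac{21}{5}\right) \left(-4\right) = \left(15 + \frac{21}{5}\right) \left(-4\right) = \frac{96}{5} \left(-4\right) = - \frac{384}{5}$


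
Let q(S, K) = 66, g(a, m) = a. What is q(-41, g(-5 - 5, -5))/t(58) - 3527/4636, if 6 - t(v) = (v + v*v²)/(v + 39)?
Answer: -178997887/225527492 ≈ -0.79369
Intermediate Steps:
t(v) = 6 - (v + v³)/(39 + v) (t(v) = 6 - (v + v*v²)/(v + 39) = 6 - (v + v³)/(39 + v))
q(-41, g(-5 - 5, -5))/t(58) - 3527/4636 = 66/(((234 - 1*58³ + 5*58)/(39 + 58))) - 3527/4636 = 66/(((234 - 1*195112 + 290)/97)) - 3527*1/4636 = 66/(((234 - 195112 + 290)/97)) - 3527/4636 = 66/(((1/97)*(-194588))) - 3527/4636 = 66/(-194588/97) - 3527/4636 = 66*(-97/194588) - 3527/4636 = -3201/97294 - 3527/4636 = -178997887/225527492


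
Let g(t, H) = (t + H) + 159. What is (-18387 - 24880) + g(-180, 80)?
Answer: -43208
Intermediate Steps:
g(t, H) = 159 + H + t (g(t, H) = (H + t) + 159 = 159 + H + t)
(-18387 - 24880) + g(-180, 80) = (-18387 - 24880) + (159 + 80 - 180) = -43267 + 59 = -43208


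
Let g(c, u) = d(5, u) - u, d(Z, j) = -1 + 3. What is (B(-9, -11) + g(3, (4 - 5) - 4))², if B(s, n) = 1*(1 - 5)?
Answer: 9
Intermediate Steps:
d(Z, j) = 2
B(s, n) = -4 (B(s, n) = 1*(-4) = -4)
g(c, u) = 2 - u
(B(-9, -11) + g(3, (4 - 5) - 4))² = (-4 + (2 - ((4 - 5) - 4)))² = (-4 + (2 - (-1 - 4)))² = (-4 + (2 - 1*(-5)))² = (-4 + (2 + 5))² = (-4 + 7)² = 3² = 9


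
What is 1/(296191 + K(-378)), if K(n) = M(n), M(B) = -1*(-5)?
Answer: 1/296196 ≈ 3.3761e-6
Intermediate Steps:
M(B) = 5
K(n) = 5
1/(296191 + K(-378)) = 1/(296191 + 5) = 1/296196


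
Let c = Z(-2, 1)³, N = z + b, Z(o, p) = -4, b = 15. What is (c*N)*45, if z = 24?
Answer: -112320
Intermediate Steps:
N = 39 (N = 24 + 15 = 39)
c = -64 (c = (-4)³ = -64)
(c*N)*45 = -64*39*45 = -2496*45 = -112320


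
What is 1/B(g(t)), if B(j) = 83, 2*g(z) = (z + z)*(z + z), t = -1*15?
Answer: 1/83 ≈ 0.012048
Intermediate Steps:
t = -15
g(z) = 2*z² (g(z) = ((z + z)*(z + z))/2 = ((2*z)*(2*z))/2 = (4*z²)/2 = 2*z²)
1/B(g(t)) = 1/83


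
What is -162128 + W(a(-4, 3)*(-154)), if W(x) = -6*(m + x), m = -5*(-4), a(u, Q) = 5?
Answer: -157628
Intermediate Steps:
m = 20
W(x) = -120 - 6*x (W(x) = -6*(20 + x) = -120 - 6*x)
-162128 + W(a(-4, 3)*(-154)) = -162128 + (-120 - 30*(-154)) = -162128 + (-120 - 6*(-770)) = -162128 + (-120 + 4620) = -162128 + 4500 = -157628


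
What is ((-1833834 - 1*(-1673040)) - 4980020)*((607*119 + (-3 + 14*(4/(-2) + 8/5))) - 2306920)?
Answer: 57440772131092/5 ≈ 1.1488e+13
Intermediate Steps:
((-1833834 - 1*(-1673040)) - 4980020)*((607*119 + (-3 + 14*(4/(-2) + 8/5))) - 2306920) = ((-1833834 + 1673040) - 4980020)*((72233 + (-3 + 14*(4*(-1/2) + 8*(1/5)))) - 2306920) = (-160794 - 4980020)*((72233 + (-3 + 14*(-2 + 8/5))) - 2306920) = -5140814*((72233 + (-3 + 14*(-2/5))) - 2306920) = -5140814*((72233 + (-3 - 28/5)) - 2306920) = -5140814*((72233 - 43/5) - 2306920) = -5140814*(361122/5 - 2306920) = -5140814*(-11173478/5) = 57440772131092/5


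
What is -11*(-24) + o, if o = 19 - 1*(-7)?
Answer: 290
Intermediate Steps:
o = 26 (o = 19 + 7 = 26)
-11*(-24) + o = -11*(-24) + 26 = 264 + 26 = 290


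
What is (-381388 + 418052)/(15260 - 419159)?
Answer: -36664/403899 ≈ -0.090775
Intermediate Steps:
(-381388 + 418052)/(15260 - 419159) = 36664/(-403899) = 36664*(-1/403899) = -36664/403899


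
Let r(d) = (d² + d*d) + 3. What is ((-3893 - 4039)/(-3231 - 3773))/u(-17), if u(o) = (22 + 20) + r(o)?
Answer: 1983/1090873 ≈ 0.0018178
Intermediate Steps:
r(d) = 3 + 2*d² (r(d) = (d² + d²) + 3 = 2*d² + 3 = 3 + 2*d²)
u(o) = 45 + 2*o² (u(o) = (22 + 20) + (3 + 2*o²) = 42 + (3 + 2*o²) = 45 + 2*o²)
((-3893 - 4039)/(-3231 - 3773))/u(-17) = ((-3893 - 4039)/(-3231 - 3773))/(45 + 2*(-17)²) = (-7932/(-7004))/(45 + 2*289) = (-7932*(-1/7004))/(45 + 578) = (1983/1751)/623 = (1983/1751)*(1/623) = 1983/1090873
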